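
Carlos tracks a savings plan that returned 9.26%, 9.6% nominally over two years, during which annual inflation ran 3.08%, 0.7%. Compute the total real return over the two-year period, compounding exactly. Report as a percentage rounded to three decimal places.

Nominal growth factor = 1.0926 × 1.0960 = 1.197490
Price-level growth factor = 1.0308 × 1.0070 = 1.038016
Real growth factor = 1.197490 / 1.038016 = 1.153634
Total real return = 1.153634 − 1 → 15.363%.

15.363%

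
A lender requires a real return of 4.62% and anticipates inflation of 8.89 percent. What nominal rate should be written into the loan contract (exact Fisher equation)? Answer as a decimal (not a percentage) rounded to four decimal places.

(1 + i) = (1 + r)(1 + π) = 1.04620 × 1.08890 = 1.13920718
i = 1.13920718 − 1, so the required nominal rate is 0.1392.

0.1392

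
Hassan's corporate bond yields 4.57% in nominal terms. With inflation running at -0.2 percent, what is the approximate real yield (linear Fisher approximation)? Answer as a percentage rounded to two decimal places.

4.77%

r ≈ i − π = 4.57% − (-0.2%) = 4.77%.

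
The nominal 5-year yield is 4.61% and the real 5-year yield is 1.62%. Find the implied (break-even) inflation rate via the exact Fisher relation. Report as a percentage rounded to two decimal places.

2.94%

(1 + π) = (1 + i)/(1 + r) = 1.04610 / 1.01620 = 1.029423
Break-even inflation = 1.029423 − 1 → 2.94%.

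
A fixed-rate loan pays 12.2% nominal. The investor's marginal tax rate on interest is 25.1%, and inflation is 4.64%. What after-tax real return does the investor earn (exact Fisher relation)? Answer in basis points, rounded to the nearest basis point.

430 basis points

After-tax nominal return = 12.2% × (1 − 0.251) = 9.1378%.
1 + r = 1.091378 / 1.04640 = 1.042984
After-tax real rate = 1.042984 − 1 → 430 basis points.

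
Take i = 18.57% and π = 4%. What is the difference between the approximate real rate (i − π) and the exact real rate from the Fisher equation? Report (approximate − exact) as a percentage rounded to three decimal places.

0.560%

Approximate: r ≈ 18.570% − 4.000% = 14.5700%
Exact: (1 + 0.1857)/(1 + 0.0400) − 1 = 14.0096%
Error = 14.5700% − 14.0096% = 0.5604% → 0.560%.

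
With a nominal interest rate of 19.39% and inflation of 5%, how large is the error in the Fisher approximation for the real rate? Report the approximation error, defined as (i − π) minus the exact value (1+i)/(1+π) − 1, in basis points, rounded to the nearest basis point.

69 basis points

Approximate: r ≈ 19.390% − 5.000% = 14.3900%
Exact: (1 + 0.1939)/(1 + 0.0500) − 1 = 13.7048%
Error = 14.3900% − 13.7048% = 0.6852% → 69 basis points.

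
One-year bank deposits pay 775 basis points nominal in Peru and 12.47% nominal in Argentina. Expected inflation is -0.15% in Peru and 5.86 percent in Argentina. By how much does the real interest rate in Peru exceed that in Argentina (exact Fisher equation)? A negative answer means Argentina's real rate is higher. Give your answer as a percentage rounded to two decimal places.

1.67%

Peru: (1 + 0.0775)/(1 − 0.0015) − 1 = 7.9119%
Argentina: (1 + 0.1247)/(1 + 0.0586) − 1 = 6.2441%
Differential = 7.9119% − 6.2441% = 1.6678% → 1.67%.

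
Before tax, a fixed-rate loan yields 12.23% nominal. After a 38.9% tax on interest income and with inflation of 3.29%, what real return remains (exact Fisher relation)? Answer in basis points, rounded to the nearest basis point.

405 basis points

After-tax nominal return = 12.23% × (1 − 0.389) = 7.47253%.
1 + r = 1.0747253 / 1.03290 = 1.040493
After-tax real rate = 1.040493 − 1 → 405 basis points.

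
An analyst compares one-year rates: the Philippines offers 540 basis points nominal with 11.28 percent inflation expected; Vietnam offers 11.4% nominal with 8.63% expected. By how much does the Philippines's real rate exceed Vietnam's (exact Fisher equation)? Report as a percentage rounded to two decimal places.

-7.83%

The Philippines: (1 + 0.0540)/(1 + 0.1128) − 1 = -5.2840%
Vietnam: (1 + 0.1140)/(1 + 0.0863) − 1 = 2.5499%
Differential = -5.2840% − 2.5499% = -7.8339% → -7.83%.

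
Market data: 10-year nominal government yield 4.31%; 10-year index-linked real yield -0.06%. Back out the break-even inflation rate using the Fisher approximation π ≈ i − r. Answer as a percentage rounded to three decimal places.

π ≈ i − r = 4.31% − (-0.06%) → 4.370%.

4.370%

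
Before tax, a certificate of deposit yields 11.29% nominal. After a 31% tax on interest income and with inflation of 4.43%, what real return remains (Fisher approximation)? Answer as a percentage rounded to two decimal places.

3.36%

After-tax nominal return = 11.29% × (1 − 0.31) = 7.7901%.
r ≈ 7.7901% − 4.43% → 3.36%.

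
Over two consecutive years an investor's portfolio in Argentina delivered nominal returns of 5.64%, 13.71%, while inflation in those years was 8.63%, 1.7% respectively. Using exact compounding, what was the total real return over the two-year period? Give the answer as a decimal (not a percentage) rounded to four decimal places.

0.0873

Compound the nominal returns: 1.0564 × 1.1371 = 1.201232.
Compound inflation: 1.0863 × 1.0170 = 1.104767.
Deflate: 1.201232 / 1.104767 = 1.087317.
Total real return = 1.087317 − 1 → 0.0873.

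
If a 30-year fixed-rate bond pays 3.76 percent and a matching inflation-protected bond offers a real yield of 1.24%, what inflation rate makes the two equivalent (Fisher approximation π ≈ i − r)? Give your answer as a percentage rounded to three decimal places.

π ≈ i − r = 3.76% − 1.24% → 2.520%.

2.520%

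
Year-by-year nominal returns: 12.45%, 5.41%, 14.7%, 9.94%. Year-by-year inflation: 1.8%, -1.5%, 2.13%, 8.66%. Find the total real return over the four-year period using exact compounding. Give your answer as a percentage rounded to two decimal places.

Compound the nominal returns: 1.1245 × 1.0541 × 1.1470 × 1.0994 = 1.494722.
Compound inflation: 1.0180 × 0.9850 × 1.0213 × 1.0866 = 1.112774.
Deflate: 1.494722 / 1.112774 = 1.343239.
Total real return = 1.343239 − 1 → 34.32%.

34.32%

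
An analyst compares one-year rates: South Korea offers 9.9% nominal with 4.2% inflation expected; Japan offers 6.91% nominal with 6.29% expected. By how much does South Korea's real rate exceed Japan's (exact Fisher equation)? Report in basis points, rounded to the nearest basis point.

South Korea: (1 + 0.0990)/(1 + 0.0420) − 1 = 5.4702%
Japan: (1 + 0.0691)/(1 + 0.0629) − 1 = 0.5833%
Differential = 5.4702% − 0.5833% = 4.8869% → 489 basis points.

489 basis points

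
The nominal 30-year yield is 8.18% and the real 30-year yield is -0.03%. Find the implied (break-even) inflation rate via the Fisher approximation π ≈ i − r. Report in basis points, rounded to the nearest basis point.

821 basis points

π ≈ i − r = 8.18% − (-0.03%) → 821 basis points.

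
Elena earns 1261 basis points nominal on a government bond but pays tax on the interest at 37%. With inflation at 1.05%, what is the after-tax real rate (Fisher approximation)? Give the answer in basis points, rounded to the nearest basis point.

689 basis points

After-tax nominal return = 12.61% × (1 − 0.37) = 7.9443%.
r ≈ 7.9443% − 1.05% → 689 basis points.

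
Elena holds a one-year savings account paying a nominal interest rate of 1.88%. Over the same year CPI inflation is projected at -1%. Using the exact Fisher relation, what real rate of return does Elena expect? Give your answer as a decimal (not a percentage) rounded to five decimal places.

By the Fisher relation, 1 + r = (1 + i)/(1 + π).
1 + r = 1.01880 / 0.99000 = 1.029091
r = 1.029091 − 1 = 2.9091%, i.e. 0.02909.

0.02909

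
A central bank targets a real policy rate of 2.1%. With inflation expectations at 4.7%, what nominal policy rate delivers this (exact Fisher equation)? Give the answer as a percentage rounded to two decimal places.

(1 + i) = (1 + r)(1 + π) = 1.02100 × 1.04700 = 1.068987
i = 1.068987 − 1, so the required nominal rate is 6.90%.

6.90%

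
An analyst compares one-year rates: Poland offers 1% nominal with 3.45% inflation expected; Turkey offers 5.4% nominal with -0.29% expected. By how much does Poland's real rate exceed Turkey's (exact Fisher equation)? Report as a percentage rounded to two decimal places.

-8.07%

Poland: (1 + 0.0100)/(1 + 0.0345) − 1 = -2.3683%
Turkey: (1 + 0.0540)/(1 − 0.0029) − 1 = 5.7065%
Differential = -2.3683% − 5.7065% = -8.0748% → -8.07%.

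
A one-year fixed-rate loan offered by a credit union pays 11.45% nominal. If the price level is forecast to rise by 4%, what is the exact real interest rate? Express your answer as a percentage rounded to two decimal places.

7.16%

1 + r = 1.11450 / 1.04000 = 1.071635
r = 1.071635 − 1 = 7.1635%, i.e. 7.16%.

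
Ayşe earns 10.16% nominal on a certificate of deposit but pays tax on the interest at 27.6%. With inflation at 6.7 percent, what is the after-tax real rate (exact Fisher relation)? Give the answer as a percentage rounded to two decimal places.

After-tax nominal return = 10.16% × (1 − 0.276) = 7.35584%.
1 + r = 1.0735584 / 1.06700 = 1.006147
After-tax real rate = 1.006147 − 1 → 0.61%.

0.61%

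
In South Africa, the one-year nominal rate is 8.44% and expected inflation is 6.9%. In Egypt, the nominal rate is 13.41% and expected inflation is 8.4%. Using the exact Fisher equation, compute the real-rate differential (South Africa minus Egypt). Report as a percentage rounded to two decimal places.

-3.18%

South Africa: (1 + 0.0844)/(1 + 0.0690) − 1 = 1.4406%
Egypt: (1 + 0.1341)/(1 + 0.0840) − 1 = 4.6218%
Differential = 1.4406% − 4.6218% = -3.1812% → -3.18%.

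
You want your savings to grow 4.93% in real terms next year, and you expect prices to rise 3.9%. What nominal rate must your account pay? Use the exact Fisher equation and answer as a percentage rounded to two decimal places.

(1 + i) = (1 + r)(1 + π) = 1.04930 × 1.03900 = 1.0902227
i = 1.0902227 − 1, so the required nominal rate is 9.02%.

9.02%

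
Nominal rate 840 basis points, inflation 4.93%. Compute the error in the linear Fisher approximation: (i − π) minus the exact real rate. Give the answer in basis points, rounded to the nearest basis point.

Approximate: r ≈ 8.400% − 4.930% = 3.4700%
Exact: (1 + 0.0840)/(1 + 0.0493) − 1 = 3.3070%
Error = 3.4700% − 3.3070% = 0.1630% → 16 basis points.

16 basis points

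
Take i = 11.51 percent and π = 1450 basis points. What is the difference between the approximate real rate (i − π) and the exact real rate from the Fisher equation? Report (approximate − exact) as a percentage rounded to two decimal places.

Approximate: r ≈ 11.510% − 14.500% = -2.9900%
Exact: (1 + 0.1151)/(1 + 0.1450) − 1 = -2.6114%
Error = -2.9900% − (-2.6114%) = -0.3786% → -0.38%.

-0.38%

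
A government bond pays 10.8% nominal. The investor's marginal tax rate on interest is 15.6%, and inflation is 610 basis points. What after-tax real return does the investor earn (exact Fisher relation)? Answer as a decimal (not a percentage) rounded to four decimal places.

After-tax nominal return = 10.8% × (1 − 0.156) = 9.1152%.
1 + r = 1.091152 / 1.06100 = 1.028418
After-tax real rate = 1.028418 − 1 → 0.0284.

0.0284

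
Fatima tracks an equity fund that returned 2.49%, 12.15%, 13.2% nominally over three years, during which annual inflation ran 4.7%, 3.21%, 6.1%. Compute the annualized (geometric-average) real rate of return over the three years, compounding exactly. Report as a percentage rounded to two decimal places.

4.31%

Nominal growth factor = 1.0249 × 1.1215 × 1.1320 = 1.30114950
Price-level growth factor = 1.0470 × 1.0321 × 1.0610 = 1.14652583
Real growth factor = 1.30114950 / 1.14652583 = 1.13486278
Annualized real rate = 1.13486278^(1/3) − 1 = 4.3072% → 4.31%.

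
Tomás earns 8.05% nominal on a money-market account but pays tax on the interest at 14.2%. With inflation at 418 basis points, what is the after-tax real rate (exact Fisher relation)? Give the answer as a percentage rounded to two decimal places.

2.62%

After-tax nominal return = 8.05% × (1 − 0.142) = 6.9069%.
1 + r = 1.069069 / 1.04180 = 1.026175
After-tax real rate = 1.026175 − 1 → 2.62%.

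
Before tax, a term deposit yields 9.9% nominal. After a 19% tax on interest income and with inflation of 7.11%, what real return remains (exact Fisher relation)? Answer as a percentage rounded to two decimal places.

0.85%

After-tax nominal return = 9.9% × (1 − 0.19) = 8.0190%.
1 + r = 1.08019 / 1.07110 = 1.008487
After-tax real rate = 1.008487 − 1 → 0.85%.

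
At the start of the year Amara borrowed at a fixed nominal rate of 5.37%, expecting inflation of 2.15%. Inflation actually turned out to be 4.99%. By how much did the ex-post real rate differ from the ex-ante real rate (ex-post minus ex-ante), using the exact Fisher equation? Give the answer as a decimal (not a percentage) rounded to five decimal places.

Ex-ante: (1 + 0.0537)/(1 + 0.0215) − 1 = 3.1522%
Ex-post: (1 + 0.0537)/(1 + 0.0499) − 1 = 0.3619%
Difference (ex-post − ex-ante) = -2.7903% → -0.02790.

-0.02790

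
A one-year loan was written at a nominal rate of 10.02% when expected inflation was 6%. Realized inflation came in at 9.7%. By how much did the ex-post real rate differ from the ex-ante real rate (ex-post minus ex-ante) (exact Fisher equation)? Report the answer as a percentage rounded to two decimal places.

-3.50%

Ex-ante: (1 + 0.1002)/(1 + 0.0600) − 1 = 3.7925%
Ex-post: (1 + 0.1002)/(1 + 0.0970) − 1 = 0.2917%
Difference (ex-post − ex-ante) = -3.5007% → -3.50%.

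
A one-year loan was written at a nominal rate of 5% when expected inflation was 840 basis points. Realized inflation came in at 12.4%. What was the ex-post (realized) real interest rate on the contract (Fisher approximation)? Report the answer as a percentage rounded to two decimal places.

-7.40%

Ex-post: 5% − 12.4% = -7.400%
So the realized real rate is -7.40%.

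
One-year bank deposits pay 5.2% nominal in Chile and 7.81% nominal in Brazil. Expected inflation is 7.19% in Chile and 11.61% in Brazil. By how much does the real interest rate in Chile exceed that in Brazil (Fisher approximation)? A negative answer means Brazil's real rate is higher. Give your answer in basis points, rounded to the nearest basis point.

Chile: 5.2% − 7.19% = -1.990%
Brazil: 7.81% − 11.61% = -3.800%
Differential = 1.810% → 181 basis points.

181 basis points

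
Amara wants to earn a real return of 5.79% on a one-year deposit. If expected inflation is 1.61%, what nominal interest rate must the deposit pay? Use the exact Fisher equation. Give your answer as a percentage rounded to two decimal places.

(1 + i) = (1 + r)(1 + π) = 1.05790 × 1.01610 = 1.07493219
i = 1.07493219 − 1, so the required nominal rate is 7.49%.

7.49%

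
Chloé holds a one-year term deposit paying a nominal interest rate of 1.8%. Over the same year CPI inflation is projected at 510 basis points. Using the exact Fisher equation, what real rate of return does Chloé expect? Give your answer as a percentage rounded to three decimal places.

-3.140%

By the Fisher equation, 1 + r = (1 + i)/(1 + π).
1 + r = 1.01800 / 1.05100 = 0.968601
r = 0.968601 − 1 = -3.1399%, i.e. -3.140%.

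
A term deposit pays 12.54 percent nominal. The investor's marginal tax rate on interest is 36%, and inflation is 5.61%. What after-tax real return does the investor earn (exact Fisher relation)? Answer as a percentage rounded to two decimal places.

2.29%

After-tax nominal return = 12.54% × (1 − 0.36) = 8.0256%.
1 + r = 1.080256 / 1.05610 = 1.022873
After-tax real rate = 1.022873 − 1 → 2.29%.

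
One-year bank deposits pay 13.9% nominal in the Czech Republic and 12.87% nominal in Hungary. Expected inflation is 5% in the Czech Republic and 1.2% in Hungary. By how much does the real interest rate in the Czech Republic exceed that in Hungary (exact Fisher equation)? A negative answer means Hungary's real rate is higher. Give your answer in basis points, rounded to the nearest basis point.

-306 basis points

The Czech Republic: (1 + 0.1390)/(1 + 0.0500) − 1 = 8.4762%
Hungary: (1 + 0.1287)/(1 + 0.0120) − 1 = 11.5316%
Differential = 8.4762% − 11.5316% = -3.0554% → -306 basis points.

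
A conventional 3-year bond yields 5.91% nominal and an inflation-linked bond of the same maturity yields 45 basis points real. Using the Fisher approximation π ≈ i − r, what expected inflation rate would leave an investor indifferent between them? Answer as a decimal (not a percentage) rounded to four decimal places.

π ≈ i − r = 5.91% − 0.45% → 0.0546.

0.0546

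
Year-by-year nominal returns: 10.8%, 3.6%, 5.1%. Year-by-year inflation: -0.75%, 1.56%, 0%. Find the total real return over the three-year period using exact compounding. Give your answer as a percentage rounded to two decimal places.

Nominal growth factor = 1.1080 × 1.0360 × 1.0510 = 1.206430
Price-level growth factor = 0.9925 × 1.0156 × 1.0000 = 1.007983
Real growth factor = 1.206430 / 1.007983 = 1.196876
Total real return = 1.196876 − 1 → 19.69%.

19.69%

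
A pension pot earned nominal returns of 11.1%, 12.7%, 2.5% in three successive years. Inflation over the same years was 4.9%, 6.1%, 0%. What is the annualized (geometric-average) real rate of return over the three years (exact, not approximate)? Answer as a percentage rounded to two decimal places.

Nominal growth factor = 1.1110 × 1.1270 × 1.0250 = 1.28339943
Price-level growth factor = 1.0490 × 1.0610 × 1.0000 = 1.11298900
Real growth factor = 1.28339943 / 1.11298900 = 1.15311061
Annualized real rate = 1.15311061^(1/3) − 1 = 4.8633% → 4.86%.

4.86%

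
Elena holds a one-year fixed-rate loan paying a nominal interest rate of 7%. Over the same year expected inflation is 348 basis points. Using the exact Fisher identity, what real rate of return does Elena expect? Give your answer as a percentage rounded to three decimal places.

1 + r = 1.07000 / 1.03480 = 1.034016
r = 1.034016 − 1 = 3.4016%, i.e. 3.402%.

3.402%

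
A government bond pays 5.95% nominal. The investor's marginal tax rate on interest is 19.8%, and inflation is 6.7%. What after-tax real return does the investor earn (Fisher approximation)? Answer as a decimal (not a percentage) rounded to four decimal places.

-0.0193

After-tax nominal return = 5.95% × (1 − 0.198) = 4.7719%.
r ≈ 4.7719% − 6.7% → -0.0193.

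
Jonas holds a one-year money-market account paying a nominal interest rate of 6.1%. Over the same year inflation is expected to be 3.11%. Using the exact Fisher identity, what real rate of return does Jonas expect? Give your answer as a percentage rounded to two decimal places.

2.90%

By the Fisher identity, 1 + r = (1 + i)/(1 + π).
1 + r = 1.06100 / 1.03110 = 1.028998
r = 1.028998 − 1 = 2.8998%, i.e. 2.90%.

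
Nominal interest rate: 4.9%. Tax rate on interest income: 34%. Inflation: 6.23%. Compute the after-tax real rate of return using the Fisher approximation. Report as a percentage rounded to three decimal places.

After-tax nominal return = 4.9% × (1 − 0.34) = 3.2340%.
r ≈ 3.2340% − 6.23% → -2.996%.

-2.996%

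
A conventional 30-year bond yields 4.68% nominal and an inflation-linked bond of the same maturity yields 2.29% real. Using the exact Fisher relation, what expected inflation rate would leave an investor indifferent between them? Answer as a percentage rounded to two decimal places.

(1 + π) = (1 + i)/(1 + r) = 1.04680 / 1.02290 = 1.023365
Break-even inflation = 1.023365 − 1 → 2.34%.

2.34%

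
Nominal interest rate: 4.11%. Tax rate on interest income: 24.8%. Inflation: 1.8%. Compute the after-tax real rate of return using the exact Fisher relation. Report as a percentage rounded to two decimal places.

1.27%

After-tax nominal return = 4.11% × (1 − 0.248) = 3.09072%.
1 + r = 1.0309072 / 1.01800 = 1.012679
After-tax real rate = 1.012679 − 1 → 1.27%.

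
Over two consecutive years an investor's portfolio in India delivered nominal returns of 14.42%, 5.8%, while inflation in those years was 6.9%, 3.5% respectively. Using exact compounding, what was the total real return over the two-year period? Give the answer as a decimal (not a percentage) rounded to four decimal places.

Nominal growth factor = 1.1442 × 1.0580 = 1.210564
Price-level growth factor = 1.0690 × 1.0350 = 1.106415
Real growth factor = 1.210564 / 1.106415 = 1.094132
Total real return = 1.094132 − 1 → 0.0941.

0.0941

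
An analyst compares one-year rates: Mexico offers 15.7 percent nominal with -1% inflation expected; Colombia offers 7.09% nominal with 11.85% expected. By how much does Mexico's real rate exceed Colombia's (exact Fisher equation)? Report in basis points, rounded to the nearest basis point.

2112 basis points

Mexico: (1 + 0.1570)/(1 − 0.0100) − 1 = 16.8687%
Colombia: (1 + 0.0709)/(1 + 0.1185) − 1 = -4.2557%
Differential = 16.8687% − (-4.2557%) = 21.1244% → 2112 basis points.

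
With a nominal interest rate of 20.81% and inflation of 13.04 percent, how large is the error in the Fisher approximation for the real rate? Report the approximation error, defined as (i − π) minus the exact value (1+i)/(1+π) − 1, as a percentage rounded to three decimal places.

Approximate: r ≈ 20.810% − 13.040% = 7.7700%
Exact: (1 + 0.2081)/(1 + 0.1304) − 1 = 6.8737%
Error = 7.7700% − 6.8737% = 0.8963% → 0.896%.

0.896%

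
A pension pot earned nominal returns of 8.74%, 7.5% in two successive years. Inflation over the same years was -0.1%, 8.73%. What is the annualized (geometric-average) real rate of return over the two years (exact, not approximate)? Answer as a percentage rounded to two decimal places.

Nominal growth factor = 1.0874 × 1.0750 = 1.16895500
Price-level growth factor = 0.9990 × 1.0873 = 1.08621270
Real growth factor = 1.16895500 / 1.08621270 = 1.07617504
Annualized real rate = 1.07617504^(1/2) − 1 = 3.7389% → 3.74%.

3.74%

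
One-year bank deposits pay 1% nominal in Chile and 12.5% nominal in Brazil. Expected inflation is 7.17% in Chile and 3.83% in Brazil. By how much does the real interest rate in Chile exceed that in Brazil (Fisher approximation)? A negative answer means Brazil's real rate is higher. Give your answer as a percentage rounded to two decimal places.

-14.84%

Chile: 1% − 7.17% = -6.170%
Brazil: 12.5% − 3.83% = 8.670%
Differential = -14.840% → -14.84%.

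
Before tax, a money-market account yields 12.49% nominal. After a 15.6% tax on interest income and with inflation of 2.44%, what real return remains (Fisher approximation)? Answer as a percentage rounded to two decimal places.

After-tax nominal return = 12.49% × (1 − 0.156) = 10.54156%.
r ≈ 10.54156% − 2.44% → 8.10%.

8.10%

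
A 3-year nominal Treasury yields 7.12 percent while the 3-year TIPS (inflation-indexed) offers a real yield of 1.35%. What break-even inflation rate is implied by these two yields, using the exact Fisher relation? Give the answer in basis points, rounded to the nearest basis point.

569 basis points

(1 + π) = (1 + i)/(1 + r) = 1.07120 / 1.01350 = 1.056931
Break-even inflation = 1.056931 − 1 → 569 basis points.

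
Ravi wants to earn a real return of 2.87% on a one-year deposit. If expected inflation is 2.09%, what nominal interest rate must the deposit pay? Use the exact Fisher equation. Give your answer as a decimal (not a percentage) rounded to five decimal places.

0.05020

(1 + i) = (1 + r)(1 + π) = 1.02870 × 1.02090 = 1.05019983
i = 1.05019983 − 1, so the required nominal rate is 0.05020.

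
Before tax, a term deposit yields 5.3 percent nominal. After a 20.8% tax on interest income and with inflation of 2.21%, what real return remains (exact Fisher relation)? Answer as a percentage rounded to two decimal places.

After-tax nominal return = 5.3% × (1 − 0.208) = 4.1976%.
1 + r = 1.041976 / 1.02210 = 1.019446
After-tax real rate = 1.019446 − 1 → 1.94%.

1.94%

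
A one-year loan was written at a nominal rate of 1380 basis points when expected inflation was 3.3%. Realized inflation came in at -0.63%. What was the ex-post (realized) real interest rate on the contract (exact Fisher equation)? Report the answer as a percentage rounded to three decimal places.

14.521%

Ex-post: (1 + 0.1380)/(1 − 0.0063) − 1 = 14.52149%
So the realized real rate is 14.521%.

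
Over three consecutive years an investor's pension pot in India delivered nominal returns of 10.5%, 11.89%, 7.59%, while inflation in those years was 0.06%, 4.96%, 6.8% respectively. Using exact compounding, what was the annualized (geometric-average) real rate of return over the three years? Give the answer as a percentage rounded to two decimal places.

Nominal growth factor = 1.1050 × 1.1189 × 1.0759 = 1.33022608
Price-level growth factor = 1.0006 × 1.0496 × 1.0680 = 1.12164538
Real growth factor = 1.33022608 / 1.12164538 = 1.18595958
Annualized real rate = 1.18595958^(1/3) − 1 = 5.8498% → 5.85%.

5.85%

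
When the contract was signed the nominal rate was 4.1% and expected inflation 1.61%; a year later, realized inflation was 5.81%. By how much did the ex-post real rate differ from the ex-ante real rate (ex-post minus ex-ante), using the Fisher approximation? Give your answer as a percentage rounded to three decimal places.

Ex-ante: 4.1% − 1.61% = 2.490%
Ex-post: 4.1% − 5.81% = -1.710%
Difference (ex-post − ex-ante) = -4.2000% → -4.200%.

-4.200%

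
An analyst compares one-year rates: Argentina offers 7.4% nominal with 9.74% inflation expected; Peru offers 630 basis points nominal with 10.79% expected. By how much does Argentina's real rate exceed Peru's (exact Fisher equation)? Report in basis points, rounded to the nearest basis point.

192 basis points

Argentina: (1 + 0.0740)/(1 + 0.0974) − 1 = -2.1323%
Peru: (1 + 0.0630)/(1 + 0.1079) − 1 = -4.0527%
Differential = -2.1323% − (-4.0527%) = 1.9204% → 192 basis points.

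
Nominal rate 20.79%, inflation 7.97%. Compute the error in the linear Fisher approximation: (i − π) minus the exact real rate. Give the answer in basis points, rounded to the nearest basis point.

95 basis points

Approximate: r ≈ 20.790% − 7.970% = 12.8200%
Exact: (1 + 0.2079)/(1 + 0.0797) − 1 = 11.8737%
Error = 12.8200% − 11.8737% = 0.9463% → 95 basis points.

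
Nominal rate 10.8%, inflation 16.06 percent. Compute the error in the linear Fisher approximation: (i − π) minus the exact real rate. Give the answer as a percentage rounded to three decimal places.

Approximate: r ≈ 10.800% − 16.060% = -5.2600%
Exact: (1 + 0.1080)/(1 + 0.1606) − 1 = -4.5321%
Error = -5.2600% − (-4.5321%) = -0.7279% → -0.728%.

-0.728%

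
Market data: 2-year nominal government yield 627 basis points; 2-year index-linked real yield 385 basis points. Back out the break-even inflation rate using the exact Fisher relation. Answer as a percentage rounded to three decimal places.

(1 + π) = (1 + i)/(1 + r) = 1.06270 / 1.03850 = 1.023303
Break-even inflation = 1.023303 − 1 → 2.330%.

2.330%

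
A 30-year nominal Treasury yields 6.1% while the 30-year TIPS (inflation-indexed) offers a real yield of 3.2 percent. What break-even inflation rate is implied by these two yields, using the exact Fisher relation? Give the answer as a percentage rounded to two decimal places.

2.81%

(1 + π) = (1 + i)/(1 + r) = 1.06100 / 1.03200 = 1.028101
Break-even inflation = 1.028101 − 1 → 2.81%.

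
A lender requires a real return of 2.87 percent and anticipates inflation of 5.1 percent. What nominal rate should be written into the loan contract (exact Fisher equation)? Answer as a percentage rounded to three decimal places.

8.116%

(1 + i) = (1 + r)(1 + π) = 1.02870 × 1.05100 = 1.0811637
i = 1.0811637 − 1, so the required nominal rate is 8.116%.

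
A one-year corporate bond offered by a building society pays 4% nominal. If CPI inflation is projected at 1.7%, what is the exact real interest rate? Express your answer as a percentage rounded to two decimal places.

2.26%

1 + r = 1.04000 / 1.01700 = 1.022616
r = 1.022616 − 1 = 2.2616%, i.e. 2.26%.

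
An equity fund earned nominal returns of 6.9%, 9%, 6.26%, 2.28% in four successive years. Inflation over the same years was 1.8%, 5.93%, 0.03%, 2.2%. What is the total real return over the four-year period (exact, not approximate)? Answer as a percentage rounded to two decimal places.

14.87%

Compound the nominal returns: 1.0690 × 1.0900 × 1.0626 × 1.0228 = 1.266382.
Compound inflation: 1.0180 × 1.0593 × 1.0003 × 1.0220 = 1.102422.
Deflate: 1.266382 / 1.102422 = 1.148727.
Total real return = 1.148727 − 1 → 14.87%.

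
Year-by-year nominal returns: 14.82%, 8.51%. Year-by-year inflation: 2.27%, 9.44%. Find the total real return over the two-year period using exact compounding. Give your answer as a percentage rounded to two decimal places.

Nominal growth factor = 1.1482 × 1.0851 = 1.245912
Price-level growth factor = 1.0227 × 1.0944 = 1.119243
Real growth factor = 1.245912 / 1.119243 = 1.113174
Total real return = 1.113174 − 1 → 11.32%.

11.32%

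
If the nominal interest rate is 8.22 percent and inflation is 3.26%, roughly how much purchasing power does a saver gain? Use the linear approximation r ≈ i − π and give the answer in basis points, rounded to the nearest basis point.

496 basis points

r ≈ i − π = 8.22% − 3.26% = 496 basis points.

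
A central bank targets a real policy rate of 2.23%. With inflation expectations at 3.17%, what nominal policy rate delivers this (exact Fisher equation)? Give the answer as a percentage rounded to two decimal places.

5.47%

(1 + i) = (1 + r)(1 + π) = 1.02230 × 1.03170 = 1.05470691
i = 1.05470691 − 1, so the required nominal rate is 5.47%.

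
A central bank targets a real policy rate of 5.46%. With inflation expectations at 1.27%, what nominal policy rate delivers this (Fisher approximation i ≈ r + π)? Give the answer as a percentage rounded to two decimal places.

6.73%

i ≈ r + π = 5.46% + 1.27% = 6.73%.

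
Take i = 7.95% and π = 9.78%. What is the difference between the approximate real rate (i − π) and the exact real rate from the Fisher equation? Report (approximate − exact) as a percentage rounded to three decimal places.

-0.163%

Approximate: r ≈ 7.950% − 9.780% = -1.8300%
Exact: (1 + 0.0795)/(1 + 0.0978) − 1 = -1.6670%
Error = -1.8300% − (-1.6670%) = -0.1630% → -0.163%.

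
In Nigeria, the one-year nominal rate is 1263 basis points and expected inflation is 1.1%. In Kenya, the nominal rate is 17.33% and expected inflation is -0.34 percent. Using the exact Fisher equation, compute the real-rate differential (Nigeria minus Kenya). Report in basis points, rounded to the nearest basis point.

-633 basis points

Nigeria: (1 + 0.1263)/(1 + 0.0110) − 1 = 11.4045%
Kenya: (1 + 0.1733)/(1 − 0.0034) − 1 = 17.7303%
Differential = 11.4045% − 17.7303% = -6.3257% → -633 basis points.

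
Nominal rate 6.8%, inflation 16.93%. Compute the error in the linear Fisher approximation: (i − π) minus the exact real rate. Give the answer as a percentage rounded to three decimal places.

-1.467%

Approximate: r ≈ 6.800% − 16.930% = -10.1300%
Exact: (1 + 0.0680)/(1 + 0.1693) − 1 = -8.6633%
Error = -10.1300% − (-8.6633%) = -1.4667% → -1.467%.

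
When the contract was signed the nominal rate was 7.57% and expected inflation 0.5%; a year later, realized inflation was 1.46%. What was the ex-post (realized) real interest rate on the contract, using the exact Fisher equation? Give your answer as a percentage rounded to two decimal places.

Ex-post: (1 + 0.0757)/(1 + 0.0146) − 1 = 6.0221%
So the realized real rate is 6.02%.

6.02%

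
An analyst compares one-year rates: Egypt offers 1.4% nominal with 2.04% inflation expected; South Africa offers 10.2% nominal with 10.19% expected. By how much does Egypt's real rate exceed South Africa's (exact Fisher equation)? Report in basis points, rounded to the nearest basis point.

Egypt: (1 + 0.0140)/(1 + 0.0204) − 1 = -0.6272%
South Africa: (1 + 0.1020)/(1 + 0.1019) − 1 = 0.0091%
Differential = -0.6272% − 0.0091% = -0.6363% → -64 basis points.

-64 basis points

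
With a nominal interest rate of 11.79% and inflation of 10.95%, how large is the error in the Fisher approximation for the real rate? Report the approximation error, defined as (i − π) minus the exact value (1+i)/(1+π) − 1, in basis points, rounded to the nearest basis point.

8 basis points

Approximate: r ≈ 11.790% − 10.950% = 0.8400%
Exact: (1 + 0.1179)/(1 + 0.1095) − 1 = 0.7571%
Error = 0.8400% − 0.7571% = 0.0829% → 8 basis points.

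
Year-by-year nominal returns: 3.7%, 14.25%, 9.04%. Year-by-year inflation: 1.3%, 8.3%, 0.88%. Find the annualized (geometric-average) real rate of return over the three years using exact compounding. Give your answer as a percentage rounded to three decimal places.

Compound the nominal returns: 1.0370 × 1.1425 × 1.0904 = 1.29187593.
Compound inflation: 1.0130 × 1.0830 × 1.0088 = 1.10673330.
Deflate: 1.29187593 / 1.10673330 = 1.16728749.
Annualized real rate = 1.16728749^(1/3) − 1 = 5.2913% → 5.291%.

5.291%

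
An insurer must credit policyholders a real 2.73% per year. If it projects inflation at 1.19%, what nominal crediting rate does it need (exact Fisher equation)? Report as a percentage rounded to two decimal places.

3.95%

(1 + i) = (1 + r)(1 + π) = 1.02730 × 1.01190 = 1.03952487
i = 1.03952487 − 1, so the required nominal rate is 3.95%.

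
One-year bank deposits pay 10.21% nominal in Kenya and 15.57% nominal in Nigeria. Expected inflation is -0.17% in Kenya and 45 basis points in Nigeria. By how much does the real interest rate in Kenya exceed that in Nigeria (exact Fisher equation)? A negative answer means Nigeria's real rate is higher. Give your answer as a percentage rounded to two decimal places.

-4.65%

Kenya: (1 + 0.1021)/(1 − 0.0017) − 1 = 10.3977%
Nigeria: (1 + 0.1557)/(1 + 0.0045) − 1 = 15.0523%
Differential = 10.3977% − 15.0523% = -4.6546% → -4.65%.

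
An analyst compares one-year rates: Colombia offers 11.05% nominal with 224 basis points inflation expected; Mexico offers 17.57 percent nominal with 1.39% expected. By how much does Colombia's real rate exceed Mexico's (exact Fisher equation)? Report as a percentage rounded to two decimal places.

Colombia: (1 + 0.1105)/(1 + 0.0224) − 1 = 8.6170%
Mexico: (1 + 0.1757)/(1 + 0.0139) − 1 = 15.9582%
Differential = 8.6170% − 15.9582% = -7.3412% → -7.34%.

-7.34%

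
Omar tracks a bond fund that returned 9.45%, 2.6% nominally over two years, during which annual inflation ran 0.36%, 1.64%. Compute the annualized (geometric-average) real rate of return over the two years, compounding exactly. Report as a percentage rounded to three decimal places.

Compound the nominal returns: 1.0945 × 1.0260 = 1.12295700.
Compound inflation: 1.0036 × 1.0164 = 1.02005904.
Deflate: 1.12295700 / 1.02005904 = 1.10087451.
Annualized real rate = 1.10087451^(1/2) − 1 = 4.9226% → 4.923%.

4.923%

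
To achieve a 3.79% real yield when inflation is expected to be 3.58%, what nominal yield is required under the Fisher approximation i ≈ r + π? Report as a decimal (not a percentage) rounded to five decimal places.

0.07370

i ≈ r + π = 3.79% + 3.58% = 0.07370.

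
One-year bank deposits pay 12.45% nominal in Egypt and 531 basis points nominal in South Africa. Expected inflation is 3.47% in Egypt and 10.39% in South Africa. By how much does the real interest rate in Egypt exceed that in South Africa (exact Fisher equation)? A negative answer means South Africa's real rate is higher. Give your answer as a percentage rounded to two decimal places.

Egypt: (1 + 0.1245)/(1 + 0.0347) − 1 = 8.6788%
South Africa: (1 + 0.0531)/(1 + 0.1039) − 1 = -4.6019%
Differential = 8.6788% − (-4.6019%) = 13.2807% → 13.28%.

13.28%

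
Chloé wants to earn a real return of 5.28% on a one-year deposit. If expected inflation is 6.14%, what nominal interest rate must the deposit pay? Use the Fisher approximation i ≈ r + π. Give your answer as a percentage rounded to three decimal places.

i ≈ r + π = 5.28% + 6.14% = 11.420%.

11.420%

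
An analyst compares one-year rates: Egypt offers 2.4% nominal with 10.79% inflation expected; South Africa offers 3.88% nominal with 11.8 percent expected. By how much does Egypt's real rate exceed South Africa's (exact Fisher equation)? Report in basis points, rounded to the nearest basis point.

Egypt: (1 + 0.0240)/(1 + 0.1079) − 1 = -7.5729%
South Africa: (1 + 0.0388)/(1 + 0.1180) − 1 = -7.0841%
Differential = -7.5729% − (-7.0841%) = -0.4888% → -49 basis points.

-49 basis points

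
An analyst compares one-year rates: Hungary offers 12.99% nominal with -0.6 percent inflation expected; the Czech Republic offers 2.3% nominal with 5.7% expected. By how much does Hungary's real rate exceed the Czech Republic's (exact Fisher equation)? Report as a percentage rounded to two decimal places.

16.89%

Hungary: (1 + 0.1299)/(1 − 0.0060) − 1 = 13.6720%
The Czech Republic: (1 + 0.0230)/(1 + 0.0570) − 1 = -3.2167%
Differential = 13.6720% − (-3.2167%) = 16.8887% → 16.89%.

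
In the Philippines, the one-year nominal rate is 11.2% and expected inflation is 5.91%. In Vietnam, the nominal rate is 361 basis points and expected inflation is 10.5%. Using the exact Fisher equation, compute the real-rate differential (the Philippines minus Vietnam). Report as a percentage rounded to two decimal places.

11.23%

The Philippines: (1 + 0.1120)/(1 + 0.0591) − 1 = 4.9948%
Vietnam: (1 + 0.0361)/(1 + 0.1050) − 1 = -6.2353%
Differential = 4.9948% − (-6.2353%) = 11.2301% → 11.23%.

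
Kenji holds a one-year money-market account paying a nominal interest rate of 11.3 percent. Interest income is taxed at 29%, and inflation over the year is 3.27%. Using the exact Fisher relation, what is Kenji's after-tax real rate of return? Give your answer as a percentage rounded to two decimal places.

After-tax nominal return = 11.3% × (1 − 0.29) = 8.0230%.
1 + r = 1.08023 / 1.03270 = 1.046025
After-tax real rate = 1.046025 − 1 → 4.60%.

4.60%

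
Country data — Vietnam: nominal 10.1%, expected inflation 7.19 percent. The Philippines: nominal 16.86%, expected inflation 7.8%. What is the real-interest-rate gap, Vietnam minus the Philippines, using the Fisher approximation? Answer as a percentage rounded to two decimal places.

Vietnam: 10.1% − 7.19% = 2.910%
The Philippines: 16.86% − 7.8% = 9.060%
Differential = -6.150% → -6.15%.

-6.15%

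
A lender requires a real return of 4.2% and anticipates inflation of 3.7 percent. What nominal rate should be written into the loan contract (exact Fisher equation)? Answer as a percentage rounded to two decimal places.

(1 + i) = (1 + r)(1 + π) = 1.04200 × 1.03700 = 1.080554
i = 1.080554 − 1, so the required nominal rate is 8.06%.

8.06%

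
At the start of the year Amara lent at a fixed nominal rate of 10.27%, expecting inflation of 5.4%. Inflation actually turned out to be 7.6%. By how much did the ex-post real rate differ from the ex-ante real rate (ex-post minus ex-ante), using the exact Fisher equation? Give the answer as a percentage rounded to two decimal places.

-2.14%

Ex-ante: (1 + 0.1027)/(1 + 0.0540) − 1 = 4.6205%
Ex-post: (1 + 0.1027)/(1 + 0.0760) − 1 = 2.4814%
Difference (ex-post − ex-ante) = -2.1391% → -2.14%.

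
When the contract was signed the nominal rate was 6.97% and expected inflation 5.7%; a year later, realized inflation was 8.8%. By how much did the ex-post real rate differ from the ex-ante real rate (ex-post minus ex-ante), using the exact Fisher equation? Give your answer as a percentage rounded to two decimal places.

Ex-ante: (1 + 0.0697)/(1 + 0.0570) − 1 = 1.2015%
Ex-post: (1 + 0.0697)/(1 + 0.0880) − 1 = -1.6820%
Difference (ex-post − ex-ante) = -2.8835% → -2.88%.

-2.88%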